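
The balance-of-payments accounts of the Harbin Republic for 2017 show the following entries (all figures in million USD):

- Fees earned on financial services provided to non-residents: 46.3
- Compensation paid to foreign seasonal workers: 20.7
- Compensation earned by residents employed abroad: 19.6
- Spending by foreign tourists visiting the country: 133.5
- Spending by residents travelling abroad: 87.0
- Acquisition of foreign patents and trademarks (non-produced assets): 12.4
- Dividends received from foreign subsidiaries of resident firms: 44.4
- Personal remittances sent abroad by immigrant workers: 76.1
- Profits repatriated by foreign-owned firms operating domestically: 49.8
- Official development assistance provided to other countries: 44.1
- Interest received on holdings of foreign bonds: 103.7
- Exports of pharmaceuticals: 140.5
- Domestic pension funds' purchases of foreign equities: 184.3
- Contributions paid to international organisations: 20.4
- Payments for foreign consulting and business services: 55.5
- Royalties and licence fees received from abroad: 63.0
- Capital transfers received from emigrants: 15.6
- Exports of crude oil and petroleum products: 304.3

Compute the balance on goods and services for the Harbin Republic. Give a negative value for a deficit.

Goods: 140.5 + 304.3 = 444.8
Services: 63.0 + 133.5 + 46.3 - 55.5 - 87.0 = 100.3
Trade balance = 444.8 + 100.3 = 545.1
(Excluded from the trade balance — primary income: compensation paid to foreign seasonal workers 20.7, compensation earned by residents employed abroad 19.6, dividends received from foreign subsidiaries of resident firms 44.4, profits repatriated by foreign-owned firms operating domestically 49.8, interest received on holdings of foreign bonds 103.7; capital account: acquisition of foreign patents and trademarks (non-produced assets) 12.4, capital transfers received from emigrants 15.6; secondary income: personal remittances sent abroad by immigrant workers 76.1, official development assistance provided to other countries 44.1, contributions paid to international organisations 20.4; financial account: domestic pension funds' purchases of foreign equities 184.3.)

545.1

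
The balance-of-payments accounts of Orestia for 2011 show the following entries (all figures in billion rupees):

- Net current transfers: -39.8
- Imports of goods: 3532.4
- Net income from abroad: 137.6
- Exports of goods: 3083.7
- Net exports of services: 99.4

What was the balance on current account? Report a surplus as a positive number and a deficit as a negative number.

Goods balance = 3083.7 - 3532.4 = -448.7
Services balance = 99.4
Trade balance (goods + services) = -448.7 + 99.4 = -349.3
Net primary income = 137.6
Net secondary income = -39.8
Current account = -349.3 + 137.6 + (-39.8) = -251.5

-251.5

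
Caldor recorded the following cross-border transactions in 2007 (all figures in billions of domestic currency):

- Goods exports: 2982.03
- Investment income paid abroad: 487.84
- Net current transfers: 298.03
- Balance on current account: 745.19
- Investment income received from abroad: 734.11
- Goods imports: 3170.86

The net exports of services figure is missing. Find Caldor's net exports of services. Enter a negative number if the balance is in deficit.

Current account = goods balance + services balance + net primary income + net secondary income
Sum of the known components = 355.47
Net exports of services = CA - (known components) = 745.19 - 355.47 = 389.72

389.72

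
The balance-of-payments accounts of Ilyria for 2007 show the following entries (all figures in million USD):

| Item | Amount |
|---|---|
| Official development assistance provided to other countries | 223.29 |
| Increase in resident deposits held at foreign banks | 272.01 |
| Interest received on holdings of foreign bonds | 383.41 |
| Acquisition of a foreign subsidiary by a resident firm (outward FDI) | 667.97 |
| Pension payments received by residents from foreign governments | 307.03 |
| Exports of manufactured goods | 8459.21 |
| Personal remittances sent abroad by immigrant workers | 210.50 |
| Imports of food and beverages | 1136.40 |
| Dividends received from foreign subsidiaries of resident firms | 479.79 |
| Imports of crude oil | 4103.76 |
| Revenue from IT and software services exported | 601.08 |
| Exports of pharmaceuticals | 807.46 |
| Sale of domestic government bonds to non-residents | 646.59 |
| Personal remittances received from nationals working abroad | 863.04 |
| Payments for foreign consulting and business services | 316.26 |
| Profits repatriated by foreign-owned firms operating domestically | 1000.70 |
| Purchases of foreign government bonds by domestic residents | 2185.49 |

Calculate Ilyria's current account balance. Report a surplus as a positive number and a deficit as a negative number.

4910.11

Goods: 8459.21 - 1136.40 - 4103.76 + 807.46 = 4026.51
Services: 601.08 - 316.26 = 284.82
Primary income: 383.41 + 479.79 - 1000.70 = -137.50
Secondary income: 863.04 - 210.50 + 307.03 - 223.29 = 736.28
Current account = 4026.51 + 284.82 + (-137.50) + 736.28 = 4910.11
(Excluded from the current account — financial account: increase in resident deposits held at foreign banks 272.01, acquisition of a foreign subsidiary by a resident firm (outward FDI) 667.97, sale of domestic government bonds to non-residents 646.59, purchases of foreign government bonds by domestic residents 2185.49.)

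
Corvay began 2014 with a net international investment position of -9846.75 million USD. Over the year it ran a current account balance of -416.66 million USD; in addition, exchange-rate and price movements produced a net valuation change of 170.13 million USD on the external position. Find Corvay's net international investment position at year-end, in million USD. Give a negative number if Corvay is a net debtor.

-10093.28

Change in NIIP = current account + net valuation change = -416.66 + 170.13 = -246.53
End-of-year NIIP = -9846.75 + (-246.53) = -10093.28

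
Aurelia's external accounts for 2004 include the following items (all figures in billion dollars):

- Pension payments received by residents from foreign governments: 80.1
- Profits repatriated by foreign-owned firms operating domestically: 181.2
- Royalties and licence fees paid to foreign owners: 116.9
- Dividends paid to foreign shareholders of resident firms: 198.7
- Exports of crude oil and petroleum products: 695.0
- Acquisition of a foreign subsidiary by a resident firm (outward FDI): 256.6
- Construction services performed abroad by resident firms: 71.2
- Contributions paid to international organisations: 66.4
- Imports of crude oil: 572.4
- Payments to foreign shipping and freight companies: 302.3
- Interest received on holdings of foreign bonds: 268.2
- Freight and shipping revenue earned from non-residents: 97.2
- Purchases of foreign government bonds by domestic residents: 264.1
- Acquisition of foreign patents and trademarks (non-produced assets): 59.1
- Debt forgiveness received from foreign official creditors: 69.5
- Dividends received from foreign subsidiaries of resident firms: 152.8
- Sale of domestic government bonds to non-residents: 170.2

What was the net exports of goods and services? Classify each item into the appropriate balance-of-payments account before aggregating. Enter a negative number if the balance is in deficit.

-128.2

Goods: -572.4 + 695.0 = 122.6
Services: -116.9 + 97.2 - 302.3 + 71.2 = -250.8
Trade balance = 122.6 + (-250.8) = -128.2
(Excluded from the trade balance — secondary income: pension payments received by residents from foreign governments 80.1, contributions paid to international organisations 66.4; primary income: profits repatriated by foreign-owned firms operating domestically 181.2, dividends paid to foreign shareholders of resident firms 198.7, interest received on holdings of foreign bonds 268.2, dividends received from foreign subsidiaries of resident firms 152.8; financial account: acquisition of a foreign subsidiary by a resident firm (outward FDI) 256.6, purchases of foreign government bonds by domestic residents 264.1, sale of domestic government bonds to non-residents 170.2; capital account: acquisition of foreign patents and trademarks (non-produced assets) 59.1, debt forgiveness received from foreign official creditors 69.5.)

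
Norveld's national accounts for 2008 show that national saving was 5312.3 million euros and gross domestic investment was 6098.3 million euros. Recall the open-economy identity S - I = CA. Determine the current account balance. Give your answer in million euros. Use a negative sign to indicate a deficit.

S - I = CA (net lending to the rest of the world).
CA = S - I = 5312.3 - 6098.3 = -786.0

-786.0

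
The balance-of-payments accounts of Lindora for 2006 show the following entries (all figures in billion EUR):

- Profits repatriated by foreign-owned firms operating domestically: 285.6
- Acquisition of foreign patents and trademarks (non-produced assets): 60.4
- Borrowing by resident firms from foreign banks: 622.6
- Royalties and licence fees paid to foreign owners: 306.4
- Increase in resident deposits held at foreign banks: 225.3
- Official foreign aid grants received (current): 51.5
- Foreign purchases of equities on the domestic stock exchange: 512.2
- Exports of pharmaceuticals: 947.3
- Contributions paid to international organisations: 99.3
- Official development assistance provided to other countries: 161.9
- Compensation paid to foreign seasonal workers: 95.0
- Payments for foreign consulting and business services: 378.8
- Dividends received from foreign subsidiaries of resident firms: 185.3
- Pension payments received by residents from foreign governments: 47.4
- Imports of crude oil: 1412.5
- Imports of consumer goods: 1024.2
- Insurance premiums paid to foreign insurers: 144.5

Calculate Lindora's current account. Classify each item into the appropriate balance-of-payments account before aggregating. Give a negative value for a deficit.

-2676.7

Goods: -1412.5 + 947.3 - 1024.2 = -1489.4
Services: -144.5 - 306.4 - 378.8 = -829.7
Primary income: 185.3 - 285.6 - 95.0 = -195.3
Secondary income: 47.4 - 99.3 + 51.5 - 161.9 = -162.3
Current account = (-1489.4) + (-829.7) + (-195.3) + (-162.3) = -2676.7
(Excluded from the current account — capital account: acquisition of foreign patents and trademarks (non-produced assets) 60.4; financial account: borrowing by resident firms from foreign banks 622.6, increase in resident deposits held at foreign banks 225.3, foreign purchases of equities on the domestic stock exchange 512.2.)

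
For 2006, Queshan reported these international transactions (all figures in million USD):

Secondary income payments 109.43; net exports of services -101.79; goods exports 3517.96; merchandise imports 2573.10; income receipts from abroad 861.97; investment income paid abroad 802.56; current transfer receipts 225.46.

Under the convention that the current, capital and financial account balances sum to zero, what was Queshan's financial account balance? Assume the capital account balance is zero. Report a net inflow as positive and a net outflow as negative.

Goods balance = 3517.96 - 2573.10 = 944.86
Services balance = -101.79
Trade balance (goods + services) = 944.86 + (-101.79) = 843.07
Net primary income = 861.97 - 802.56 = 59.41
Net secondary income = 225.46 - 109.43 = 116.03
Current account = 843.07 + 59.41 + 116.03 = 1018.51
Financial account = -(1018.51) = -1018.51

-1018.51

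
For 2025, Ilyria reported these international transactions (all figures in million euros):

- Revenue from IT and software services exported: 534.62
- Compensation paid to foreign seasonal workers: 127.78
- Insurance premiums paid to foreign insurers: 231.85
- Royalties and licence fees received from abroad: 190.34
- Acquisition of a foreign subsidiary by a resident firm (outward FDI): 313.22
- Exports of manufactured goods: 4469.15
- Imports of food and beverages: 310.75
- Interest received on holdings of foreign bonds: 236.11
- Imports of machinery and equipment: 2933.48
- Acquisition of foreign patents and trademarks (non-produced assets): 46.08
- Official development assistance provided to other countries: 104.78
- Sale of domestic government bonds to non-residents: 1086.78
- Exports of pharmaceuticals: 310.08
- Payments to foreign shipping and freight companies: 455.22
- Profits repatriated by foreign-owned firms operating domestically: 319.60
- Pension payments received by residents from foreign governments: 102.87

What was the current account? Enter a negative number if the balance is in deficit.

1359.71

Goods: 4469.15 + 310.08 - 2933.48 - 310.75 = 1535.00
Services: 190.34 + 534.62 - 455.22 - 231.85 = 37.89
Primary income: 236.11 - 127.78 - 319.60 = -211.27
Secondary income: -104.78 + 102.87 = -1.91
Current account = 1535.00 + 37.89 + (-211.27) + (-1.91) = 1359.71
(Excluded from the current account — financial account: acquisition of a foreign subsidiary by a resident firm (outward FDI) 313.22, sale of domestic government bonds to non-residents 1086.78; capital account: acquisition of foreign patents and trademarks (non-produced assets) 46.08.)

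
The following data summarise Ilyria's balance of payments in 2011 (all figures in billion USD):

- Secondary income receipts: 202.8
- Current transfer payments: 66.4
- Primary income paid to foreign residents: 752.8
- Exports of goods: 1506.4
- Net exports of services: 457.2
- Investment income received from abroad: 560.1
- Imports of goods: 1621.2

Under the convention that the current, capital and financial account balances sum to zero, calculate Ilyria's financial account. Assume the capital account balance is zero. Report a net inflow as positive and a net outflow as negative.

-286.1

Goods balance = 1506.4 - 1621.2 = -114.8
Services balance = 457.2
Trade balance (goods + services) = -114.8 + 457.2 = 342.4
Net primary income = 560.1 - 752.8 = -192.7
Net secondary income = 202.8 - 66.4 = 136.4
Current account = 342.4 + (-192.7) + 136.4 = 286.1
Financial account = -(286.1) = -286.1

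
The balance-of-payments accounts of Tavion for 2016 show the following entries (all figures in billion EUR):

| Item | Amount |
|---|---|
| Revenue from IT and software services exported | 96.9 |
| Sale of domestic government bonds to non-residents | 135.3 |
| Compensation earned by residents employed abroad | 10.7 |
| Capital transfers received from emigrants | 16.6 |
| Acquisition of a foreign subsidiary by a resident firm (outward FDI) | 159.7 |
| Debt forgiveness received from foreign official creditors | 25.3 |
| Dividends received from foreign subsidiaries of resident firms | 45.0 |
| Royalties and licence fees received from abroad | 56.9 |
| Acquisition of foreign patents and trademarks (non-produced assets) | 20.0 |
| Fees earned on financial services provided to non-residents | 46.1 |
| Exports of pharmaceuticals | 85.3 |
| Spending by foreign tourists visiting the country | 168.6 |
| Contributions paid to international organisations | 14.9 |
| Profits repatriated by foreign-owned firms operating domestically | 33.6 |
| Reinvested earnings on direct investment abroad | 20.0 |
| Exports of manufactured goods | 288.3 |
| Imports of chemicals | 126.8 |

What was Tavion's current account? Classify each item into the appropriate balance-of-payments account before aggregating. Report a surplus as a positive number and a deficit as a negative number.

642.5

Goods: 85.3 + 288.3 - 126.8 = 246.8
Services: 96.9 + 46.1 + 168.6 + 56.9 = 368.5
Primary income: 20.0 + 45.0 + 10.7 - 33.6 = 42.1
Secondary income: -14.9
Current account = 246.8 + 368.5 + 42.1 + (-14.9) = 642.5
(Excluded from the current account — financial account: sale of domestic government bonds to non-residents 135.3, acquisition of a foreign subsidiary by a resident firm (outward FDI) 159.7; capital account: capital transfers received from emigrants 16.6, debt forgiveness received from foreign official creditors 25.3, acquisition of foreign patents and trademarks (non-produced assets) 20.0.)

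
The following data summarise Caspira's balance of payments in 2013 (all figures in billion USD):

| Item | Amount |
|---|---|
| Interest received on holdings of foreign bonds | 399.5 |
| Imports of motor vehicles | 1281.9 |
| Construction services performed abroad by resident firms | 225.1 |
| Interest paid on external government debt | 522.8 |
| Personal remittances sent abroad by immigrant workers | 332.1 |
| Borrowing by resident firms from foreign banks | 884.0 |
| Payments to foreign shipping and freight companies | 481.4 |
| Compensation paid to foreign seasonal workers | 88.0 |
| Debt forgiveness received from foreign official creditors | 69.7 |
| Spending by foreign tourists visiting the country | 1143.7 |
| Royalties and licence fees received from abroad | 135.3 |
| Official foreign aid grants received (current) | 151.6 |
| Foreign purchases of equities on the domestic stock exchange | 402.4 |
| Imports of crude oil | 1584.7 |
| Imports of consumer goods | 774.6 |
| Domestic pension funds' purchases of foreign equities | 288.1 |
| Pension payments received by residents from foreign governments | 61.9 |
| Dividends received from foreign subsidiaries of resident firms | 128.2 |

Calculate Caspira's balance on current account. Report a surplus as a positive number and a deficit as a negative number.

-2820.2

Goods: -774.6 - 1281.9 - 1584.7 = -3641.2
Services: -481.4 + 135.3 + 1143.7 + 225.1 = 1022.7
Primary income: 399.5 - 88.0 + 128.2 - 522.8 = -83.1
Secondary income: 61.9 + 151.6 - 332.1 = -118.6
Current account = (-3641.2) + 1022.7 + (-83.1) + (-118.6) = -2820.2
(Excluded from the current account — financial account: borrowing by resident firms from foreign banks 884.0, foreign purchases of equities on the domestic stock exchange 402.4, domestic pension funds' purchases of foreign equities 288.1; capital account: debt forgiveness received from foreign official creditors 69.7.)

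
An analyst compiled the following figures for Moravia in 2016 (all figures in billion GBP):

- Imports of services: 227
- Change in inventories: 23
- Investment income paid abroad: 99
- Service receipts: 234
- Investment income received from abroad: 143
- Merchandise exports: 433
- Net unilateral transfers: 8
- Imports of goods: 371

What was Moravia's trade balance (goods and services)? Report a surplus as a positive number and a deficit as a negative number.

69

Goods balance = 433 - 371 = 62
Services balance = 234 - 227 = 7
Trade balance (goods + services) = 62 + 7 = 69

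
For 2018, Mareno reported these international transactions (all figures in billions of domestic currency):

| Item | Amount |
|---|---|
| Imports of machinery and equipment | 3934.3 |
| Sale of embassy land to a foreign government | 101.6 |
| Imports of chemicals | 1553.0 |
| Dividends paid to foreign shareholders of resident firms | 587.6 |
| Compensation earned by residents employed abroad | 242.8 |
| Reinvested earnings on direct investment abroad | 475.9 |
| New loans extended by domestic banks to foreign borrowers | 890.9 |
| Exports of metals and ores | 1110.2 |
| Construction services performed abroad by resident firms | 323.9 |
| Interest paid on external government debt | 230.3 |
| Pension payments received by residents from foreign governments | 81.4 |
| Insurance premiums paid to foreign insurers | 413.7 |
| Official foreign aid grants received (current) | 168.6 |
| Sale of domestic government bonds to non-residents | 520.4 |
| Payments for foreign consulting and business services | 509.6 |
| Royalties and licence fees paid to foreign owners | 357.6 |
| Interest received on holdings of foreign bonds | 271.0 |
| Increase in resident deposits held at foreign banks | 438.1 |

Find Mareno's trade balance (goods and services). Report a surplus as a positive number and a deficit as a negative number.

Goods: -3934.3 - 1553.0 + 1110.2 = -4377.1
Services: 323.9 - 413.7 - 357.6 - 509.6 = -957.0
Trade balance = -4377.1 + (-957.0) = -5334.1
(Excluded from the trade balance — capital account: sale of embassy land to a foreign government 101.6; primary income: dividends paid to foreign shareholders of resident firms 587.6, compensation earned by residents employed abroad 242.8, reinvested earnings on direct investment abroad 475.9, interest paid on external government debt 230.3, interest received on holdings of foreign bonds 271.0; financial account: new loans extended by domestic banks to foreign borrowers 890.9, sale of domestic government bonds to non-residents 520.4, increase in resident deposits held at foreign banks 438.1; secondary income: pension payments received by residents from foreign governments 81.4, official foreign aid grants received (current) 168.6.)

-5334.1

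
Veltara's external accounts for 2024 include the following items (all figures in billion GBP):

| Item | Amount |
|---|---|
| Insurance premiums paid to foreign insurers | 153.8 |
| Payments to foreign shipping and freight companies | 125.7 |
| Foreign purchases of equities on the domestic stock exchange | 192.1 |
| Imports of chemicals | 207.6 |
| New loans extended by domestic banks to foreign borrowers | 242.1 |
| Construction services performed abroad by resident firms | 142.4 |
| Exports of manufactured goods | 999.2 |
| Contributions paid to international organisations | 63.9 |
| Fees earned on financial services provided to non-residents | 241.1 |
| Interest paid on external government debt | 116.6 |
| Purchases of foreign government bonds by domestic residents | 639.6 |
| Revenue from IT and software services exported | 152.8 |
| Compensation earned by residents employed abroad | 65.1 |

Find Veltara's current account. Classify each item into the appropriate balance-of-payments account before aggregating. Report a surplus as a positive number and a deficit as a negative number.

933.0

Goods: 999.2 - 207.6 = 791.6
Services: 142.4 - 153.8 - 125.7 + 152.8 + 241.1 = 256.8
Primary income: 65.1 - 116.6 = -51.5
Secondary income: -63.9
Current account = 791.6 + 256.8 + (-51.5) + (-63.9) = 933.0
(Excluded from the current account — financial account: foreign purchases of equities on the domestic stock exchange 192.1, new loans extended by domestic banks to foreign borrowers 242.1, purchases of foreign government bonds by domestic residents 639.6.)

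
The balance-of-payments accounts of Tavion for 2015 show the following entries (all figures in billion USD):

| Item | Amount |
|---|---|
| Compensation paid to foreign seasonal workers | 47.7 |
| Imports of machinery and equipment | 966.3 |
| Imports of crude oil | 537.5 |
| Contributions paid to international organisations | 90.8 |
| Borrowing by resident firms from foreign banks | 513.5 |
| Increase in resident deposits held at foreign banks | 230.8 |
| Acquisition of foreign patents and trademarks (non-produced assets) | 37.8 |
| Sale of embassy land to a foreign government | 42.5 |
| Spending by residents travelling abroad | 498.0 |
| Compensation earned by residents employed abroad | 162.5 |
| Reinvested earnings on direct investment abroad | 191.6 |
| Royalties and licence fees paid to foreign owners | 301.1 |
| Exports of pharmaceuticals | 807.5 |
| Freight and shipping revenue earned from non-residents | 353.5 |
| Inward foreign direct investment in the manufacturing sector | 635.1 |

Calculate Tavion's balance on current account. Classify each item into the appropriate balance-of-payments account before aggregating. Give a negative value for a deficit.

Goods: -966.3 + 807.5 - 537.5 = -696.3
Services: 353.5 - 301.1 - 498.0 = -445.6
Primary income: 162.5 - 47.7 + 191.6 = 306.4
Secondary income: -90.8
Current account = (-696.3) + (-445.6) + 306.4 + (-90.8) = -926.3
(Excluded from the current account — financial account: borrowing by resident firms from foreign banks 513.5, increase in resident deposits held at foreign banks 230.8, inward foreign direct investment in the manufacturing sector 635.1; capital account: acquisition of foreign patents and trademarks (non-produced assets) 37.8, sale of embassy land to a foreign government 42.5.)

-926.3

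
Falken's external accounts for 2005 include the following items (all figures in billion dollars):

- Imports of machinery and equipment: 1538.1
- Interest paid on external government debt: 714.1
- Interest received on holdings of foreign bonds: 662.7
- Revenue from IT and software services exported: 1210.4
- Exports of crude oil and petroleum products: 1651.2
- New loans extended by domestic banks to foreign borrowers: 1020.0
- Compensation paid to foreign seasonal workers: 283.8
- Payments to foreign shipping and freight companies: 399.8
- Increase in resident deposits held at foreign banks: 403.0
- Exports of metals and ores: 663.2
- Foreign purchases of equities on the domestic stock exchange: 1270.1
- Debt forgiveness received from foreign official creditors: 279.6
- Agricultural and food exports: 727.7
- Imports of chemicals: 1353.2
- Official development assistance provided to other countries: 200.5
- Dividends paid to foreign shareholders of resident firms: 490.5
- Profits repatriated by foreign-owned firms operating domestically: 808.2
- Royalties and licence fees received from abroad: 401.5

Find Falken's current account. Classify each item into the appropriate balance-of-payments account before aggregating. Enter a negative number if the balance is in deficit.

Goods: 1651.2 - 1353.2 + 727.7 + 663.2 - 1538.1 = 150.8
Services: 1210.4 - 399.8 + 401.5 = 1212.1
Primary income: 662.7 - 808.2 - 283.8 - 490.5 - 714.1 = -1633.9
Secondary income: -200.5
Current account = 150.8 + 1212.1 + (-1633.9) + (-200.5) = -471.5
(Excluded from the current account — financial account: new loans extended by domestic banks to foreign borrowers 1020.0, increase in resident deposits held at foreign banks 403.0, foreign purchases of equities on the domestic stock exchange 1270.1; capital account: debt forgiveness received from foreign official creditors 279.6.)

-471.5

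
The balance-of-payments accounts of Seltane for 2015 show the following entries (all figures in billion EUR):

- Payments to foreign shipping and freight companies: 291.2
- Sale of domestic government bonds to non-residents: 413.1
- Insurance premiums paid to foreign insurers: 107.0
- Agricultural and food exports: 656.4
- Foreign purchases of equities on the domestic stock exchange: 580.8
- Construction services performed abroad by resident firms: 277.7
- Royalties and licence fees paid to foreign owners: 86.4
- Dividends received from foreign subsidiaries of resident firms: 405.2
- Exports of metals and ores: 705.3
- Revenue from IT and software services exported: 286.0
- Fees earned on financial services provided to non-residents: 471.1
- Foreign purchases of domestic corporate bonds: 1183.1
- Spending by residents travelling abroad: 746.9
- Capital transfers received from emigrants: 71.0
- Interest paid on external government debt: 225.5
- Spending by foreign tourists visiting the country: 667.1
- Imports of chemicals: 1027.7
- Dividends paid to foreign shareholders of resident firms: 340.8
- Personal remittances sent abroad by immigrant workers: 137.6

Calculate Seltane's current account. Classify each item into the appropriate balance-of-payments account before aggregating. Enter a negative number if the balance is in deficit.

505.7

Goods: 656.4 + 705.3 - 1027.7 = 334.0
Services: 471.1 - 107.0 - 746.9 + 277.7 - 86.4 + 667.1 - 291.2 + 286.0 = 470.4
Primary income: -340.8 - 225.5 + 405.2 = -161.1
Secondary income: -137.6
Current account = 334.0 + 470.4 + (-161.1) + (-137.6) = 505.7
(Excluded from the current account — financial account: sale of domestic government bonds to non-residents 413.1, foreign purchases of equities on the domestic stock exchange 580.8, foreign purchases of domestic corporate bonds 1183.1; capital account: capital transfers received from emigrants 71.0.)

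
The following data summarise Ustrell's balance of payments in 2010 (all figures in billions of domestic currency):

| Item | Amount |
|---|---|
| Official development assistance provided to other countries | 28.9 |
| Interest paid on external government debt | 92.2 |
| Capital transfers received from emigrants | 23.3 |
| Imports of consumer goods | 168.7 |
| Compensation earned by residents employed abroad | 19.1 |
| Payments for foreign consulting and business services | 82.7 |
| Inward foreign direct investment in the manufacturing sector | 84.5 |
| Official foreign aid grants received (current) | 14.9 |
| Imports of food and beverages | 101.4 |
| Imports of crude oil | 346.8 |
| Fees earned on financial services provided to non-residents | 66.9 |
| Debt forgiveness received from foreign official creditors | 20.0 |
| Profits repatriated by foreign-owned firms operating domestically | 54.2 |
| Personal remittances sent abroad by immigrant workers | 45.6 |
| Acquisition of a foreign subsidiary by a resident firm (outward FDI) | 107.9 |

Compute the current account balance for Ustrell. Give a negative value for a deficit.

-819.6

Goods: -168.7 - 101.4 - 346.8 = -616.9
Services: 66.9 - 82.7 = -15.8
Primary income: -54.2 + 19.1 - 92.2 = -127.3
Secondary income: -28.9 + 14.9 - 45.6 = -59.6
Current account = (-616.9) + (-15.8) + (-127.3) + (-59.6) = -819.6
(Excluded from the current account — capital account: capital transfers received from emigrants 23.3, debt forgiveness received from foreign official creditors 20.0; financial account: inward foreign direct investment in the manufacturing sector 84.5, acquisition of a foreign subsidiary by a resident firm (outward FDI) 107.9.)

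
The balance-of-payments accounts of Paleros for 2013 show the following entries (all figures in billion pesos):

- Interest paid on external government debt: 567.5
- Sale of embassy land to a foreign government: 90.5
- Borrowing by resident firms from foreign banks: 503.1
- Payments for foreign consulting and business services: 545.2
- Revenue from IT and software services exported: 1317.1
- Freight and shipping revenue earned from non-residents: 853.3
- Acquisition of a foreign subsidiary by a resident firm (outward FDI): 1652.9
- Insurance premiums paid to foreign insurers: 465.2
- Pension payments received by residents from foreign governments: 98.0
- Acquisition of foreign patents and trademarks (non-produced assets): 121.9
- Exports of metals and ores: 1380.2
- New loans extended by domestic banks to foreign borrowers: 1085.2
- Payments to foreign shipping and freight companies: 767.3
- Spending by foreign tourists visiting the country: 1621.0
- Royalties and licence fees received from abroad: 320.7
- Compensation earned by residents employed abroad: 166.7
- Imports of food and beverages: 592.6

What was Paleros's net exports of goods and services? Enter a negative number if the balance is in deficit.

Goods: 1380.2 - 592.6 = 787.6
Services: -465.2 - 545.2 + 1317.1 + 320.7 - 767.3 + 853.3 + 1621.0 = 2334.4
Trade balance = 787.6 + 2334.4 = 3122.0
(Excluded from the trade balance — primary income: interest paid on external government debt 567.5, compensation earned by residents employed abroad 166.7; capital account: sale of embassy land to a foreign government 90.5, acquisition of foreign patents and trademarks (non-produced assets) 121.9; financial account: borrowing by resident firms from foreign banks 503.1, acquisition of a foreign subsidiary by a resident firm (outward FDI) 1652.9, new loans extended by domestic banks to foreign borrowers 1085.2; secondary income: pension payments received by residents from foreign governments 98.0.)

3122.0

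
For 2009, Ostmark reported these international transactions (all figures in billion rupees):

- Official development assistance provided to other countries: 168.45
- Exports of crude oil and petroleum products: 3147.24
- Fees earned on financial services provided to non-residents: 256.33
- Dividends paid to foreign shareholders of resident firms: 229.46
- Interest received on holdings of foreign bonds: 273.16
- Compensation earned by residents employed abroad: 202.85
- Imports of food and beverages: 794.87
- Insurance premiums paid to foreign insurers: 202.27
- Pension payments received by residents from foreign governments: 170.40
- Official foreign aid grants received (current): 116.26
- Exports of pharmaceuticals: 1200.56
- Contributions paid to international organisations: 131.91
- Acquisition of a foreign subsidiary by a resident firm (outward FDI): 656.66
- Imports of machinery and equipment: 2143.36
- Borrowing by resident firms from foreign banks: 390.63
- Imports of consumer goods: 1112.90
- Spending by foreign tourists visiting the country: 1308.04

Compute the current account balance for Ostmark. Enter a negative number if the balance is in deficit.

1891.62

Goods: -2143.36 + 1200.56 - 1112.90 - 794.87 + 3147.24 = 296.67
Services: 256.33 + 1308.04 - 202.27 = 1362.10
Primary income: 273.16 + 202.85 - 229.46 = 246.55
Secondary income: -131.91 - 168.45 + 116.26 + 170.40 = -13.70
Current account = 296.67 + 1362.10 + 246.55 + (-13.70) = 1891.62
(Excluded from the current account — financial account: acquisition of a foreign subsidiary by a resident firm (outward FDI) 656.66, borrowing by resident firms from foreign banks 390.63.)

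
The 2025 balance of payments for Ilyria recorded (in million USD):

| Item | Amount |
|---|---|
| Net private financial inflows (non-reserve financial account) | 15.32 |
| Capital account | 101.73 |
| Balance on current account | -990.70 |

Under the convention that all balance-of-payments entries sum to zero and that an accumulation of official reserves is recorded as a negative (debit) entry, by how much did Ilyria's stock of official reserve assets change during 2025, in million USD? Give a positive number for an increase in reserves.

-873.65

Official reserve transactions balance = -((-990.70) + 101.73 + 15.32) = 873.65
An accumulation of reserves is recorded as a debit (negative entry), so the change in the stock of reserves is the negative of that balance.
Change in official reserves = -(873.65) = -873.65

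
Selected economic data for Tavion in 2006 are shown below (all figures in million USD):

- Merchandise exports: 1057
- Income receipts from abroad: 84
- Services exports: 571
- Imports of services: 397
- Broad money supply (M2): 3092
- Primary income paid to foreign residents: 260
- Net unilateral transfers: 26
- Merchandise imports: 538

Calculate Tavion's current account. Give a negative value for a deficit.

543

Goods balance = 1057 - 538 = 519
Services balance = 571 - 397 = 174
Trade balance (goods + services) = 519 + 174 = 693
Net primary income = 84 - 260 = -176
Net secondary income = 26
Current account = 693 + (-176) + 26 = 543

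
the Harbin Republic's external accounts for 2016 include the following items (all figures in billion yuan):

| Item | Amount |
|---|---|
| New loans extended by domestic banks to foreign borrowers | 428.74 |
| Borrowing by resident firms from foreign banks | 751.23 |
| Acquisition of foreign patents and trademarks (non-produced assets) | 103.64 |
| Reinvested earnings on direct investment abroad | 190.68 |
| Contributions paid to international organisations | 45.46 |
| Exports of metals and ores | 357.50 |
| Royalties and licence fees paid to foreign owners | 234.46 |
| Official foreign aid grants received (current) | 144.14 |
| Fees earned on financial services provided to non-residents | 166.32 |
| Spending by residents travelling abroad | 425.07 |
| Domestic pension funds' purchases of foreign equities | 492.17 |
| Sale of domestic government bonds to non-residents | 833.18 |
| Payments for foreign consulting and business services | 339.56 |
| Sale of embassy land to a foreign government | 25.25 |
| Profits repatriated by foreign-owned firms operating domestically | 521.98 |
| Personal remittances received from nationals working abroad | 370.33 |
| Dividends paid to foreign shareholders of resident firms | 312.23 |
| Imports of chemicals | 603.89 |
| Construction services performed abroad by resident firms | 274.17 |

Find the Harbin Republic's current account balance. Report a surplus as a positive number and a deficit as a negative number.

Goods: -603.89 + 357.50 = -246.39
Services: 166.32 - 425.07 - 339.56 + 274.17 - 234.46 = -558.60
Primary income: 190.68 - 521.98 - 312.23 = -643.53
Secondary income: 144.14 + 370.33 - 45.46 = 469.01
Current account = (-246.39) + (-558.60) + (-643.53) + 469.01 = -979.51
(Excluded from the current account — financial account: new loans extended by domestic banks to foreign borrowers 428.74, borrowing by resident firms from foreign banks 751.23, domestic pension funds' purchases of foreign equities 492.17, sale of domestic government bonds to non-residents 833.18; capital account: acquisition of foreign patents and trademarks (non-produced assets) 103.64, sale of embassy land to a foreign government 25.25.)

-979.51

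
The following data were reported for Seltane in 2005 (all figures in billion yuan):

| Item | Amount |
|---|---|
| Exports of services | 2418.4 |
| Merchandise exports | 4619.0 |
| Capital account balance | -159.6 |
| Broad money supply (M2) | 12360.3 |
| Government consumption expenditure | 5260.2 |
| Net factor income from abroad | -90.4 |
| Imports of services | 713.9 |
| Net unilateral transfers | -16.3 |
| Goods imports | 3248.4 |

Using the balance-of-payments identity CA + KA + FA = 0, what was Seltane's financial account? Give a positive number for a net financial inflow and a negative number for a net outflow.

-2808.8

Goods balance = 4619.0 - 3248.4 = 1370.6
Services balance = 2418.4 - 713.9 = 1704.5
Trade balance (goods + services) = 1370.6 + 1704.5 = 3075.1
Net primary income = -90.4
Net secondary income = -16.3
Current account = 3075.1 + (-90.4) + (-16.3) = 2968.4
Financial account = -(2968.4 + (-159.6)) = -2808.8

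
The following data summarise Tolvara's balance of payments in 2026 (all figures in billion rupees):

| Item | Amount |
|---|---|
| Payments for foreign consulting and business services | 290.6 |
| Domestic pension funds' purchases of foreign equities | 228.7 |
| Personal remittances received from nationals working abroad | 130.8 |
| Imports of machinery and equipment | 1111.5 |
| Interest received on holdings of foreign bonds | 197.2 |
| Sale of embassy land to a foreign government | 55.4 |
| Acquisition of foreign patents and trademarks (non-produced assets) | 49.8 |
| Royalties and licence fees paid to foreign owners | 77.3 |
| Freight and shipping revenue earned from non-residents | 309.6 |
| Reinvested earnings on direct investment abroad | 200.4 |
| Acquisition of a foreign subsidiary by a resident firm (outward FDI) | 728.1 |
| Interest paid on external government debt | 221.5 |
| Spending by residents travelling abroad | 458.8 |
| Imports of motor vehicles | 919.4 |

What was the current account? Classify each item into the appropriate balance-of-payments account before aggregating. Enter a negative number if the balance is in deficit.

-2241.1

Goods: -1111.5 - 919.4 = -2030.9
Services: 309.6 - 290.6 - 458.8 - 77.3 = -517.1
Primary income: -221.5 + 200.4 + 197.2 = 176.1
Secondary income: 130.8
Current account = (-2030.9) + (-517.1) + 176.1 + 130.8 = -2241.1
(Excluded from the current account — financial account: domestic pension funds' purchases of foreign equities 228.7, acquisition of a foreign subsidiary by a resident firm (outward FDI) 728.1; capital account: sale of embassy land to a foreign government 55.4, acquisition of foreign patents and trademarks (non-produced assets) 49.8.)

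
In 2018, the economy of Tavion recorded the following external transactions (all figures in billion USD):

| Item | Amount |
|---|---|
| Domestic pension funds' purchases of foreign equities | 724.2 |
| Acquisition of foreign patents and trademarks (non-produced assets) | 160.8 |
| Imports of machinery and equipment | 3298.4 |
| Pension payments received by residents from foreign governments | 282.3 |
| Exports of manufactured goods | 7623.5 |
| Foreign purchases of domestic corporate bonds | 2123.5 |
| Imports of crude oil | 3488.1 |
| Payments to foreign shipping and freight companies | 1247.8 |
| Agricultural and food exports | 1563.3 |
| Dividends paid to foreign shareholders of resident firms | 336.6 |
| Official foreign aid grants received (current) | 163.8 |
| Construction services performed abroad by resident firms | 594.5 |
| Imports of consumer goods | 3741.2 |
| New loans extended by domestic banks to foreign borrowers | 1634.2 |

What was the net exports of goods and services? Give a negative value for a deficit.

-1994.2

Goods: -3488.1 - 3298.4 - 3741.2 + 1563.3 + 7623.5 = -1340.9
Services: 594.5 - 1247.8 = -653.3
Trade balance = -1340.9 + (-653.3) = -1994.2
(Excluded from the trade balance — financial account: domestic pension funds' purchases of foreign equities 724.2, foreign purchases of domestic corporate bonds 2123.5, new loans extended by domestic banks to foreign borrowers 1634.2; capital account: acquisition of foreign patents and trademarks (non-produced assets) 160.8; secondary income: pension payments received by residents from foreign governments 282.3, official foreign aid grants received (current) 163.8; primary income: dividends paid to foreign shareholders of resident firms 336.6.)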